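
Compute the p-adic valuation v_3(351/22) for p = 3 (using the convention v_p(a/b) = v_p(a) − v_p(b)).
v_3(351/22) = 3

Factor powers of 3 from the numerator and denominator of the reduced fraction: 351 = 3^3 · 13 and 22 = 3^0 · 22. Apply v_p(a/b) = v_p(a) − v_p(b): v_3(351/22) = 3 − 0 = 3.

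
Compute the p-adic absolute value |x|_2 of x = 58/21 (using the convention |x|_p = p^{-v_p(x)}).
|58/21|_2 = 1/2

Step 1 — compute v_2(x) by factoring powers of 2 out of the numerator and denominator: v_2(58/21) = 1. Step 2 — apply |x|_p = p^{-v_p(x)} = 2^{-1} = 1/2.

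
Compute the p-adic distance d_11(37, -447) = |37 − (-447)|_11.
d_11(37, -447) = 1/121

Step 1 — x − y = 37 − (-447) = 484. Step 2 — v_11(484) = 2 (factor: 484 = (11^2 · 4); the sign does not affect v_p). Step 3 — |x − y|_11 = 11^{-2} = 1/121.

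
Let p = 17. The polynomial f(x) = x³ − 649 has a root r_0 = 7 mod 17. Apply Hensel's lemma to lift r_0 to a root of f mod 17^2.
r_1 = 245 (mod 289)

Hensel: r_{i+1} = r_i − f(r_i)/f′(r_i) mod 17^{i+2}, where f′(x) = 3x². Iterate:
  r_0 = 7 (mod 17)
  r_1 = 245 (mod 289)
Final: r = 245 with f(r) ≡ 0 mod 17^2.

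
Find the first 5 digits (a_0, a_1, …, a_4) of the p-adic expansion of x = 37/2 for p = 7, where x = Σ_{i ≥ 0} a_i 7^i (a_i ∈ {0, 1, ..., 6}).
(a_0, …, a_4) = (1, 6, 3, 3, 3)

v_7(37/2) = 0 (numerator and denominator both coprime to 7), so x ∈ ℤ_7^×. Compute digits iteratively via a_i = x_i mod 7, x_{i+1} = (x_i − a_i)/7, with x_0 = x:
  x_0 = 37/2;  a_0 = 1;  x_1 = (x_0 − 1)/7 = 5/2
  x_1 = 5/2;  a_1 = 6;  x_2 = (x_1 − 6)/7 = -1/2
  x_2 = -1/2;  a_2 = 3;  x_3 = (x_2 − 3)/7 = -1/2
  x_3 = -1/2;  a_3 = 3;  x_4 = (x_3 − 3)/7 = -1/2
  x_4 = -1/2;  a_4 = 3;  x_5 = (x_4 − 3)/7 = -1/2
Digits: (1, 6, 3, 3, 3).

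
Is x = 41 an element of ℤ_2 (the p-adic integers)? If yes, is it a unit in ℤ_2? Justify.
x ∈ ℤ_2^× (unit); v_2(x) = 0

ℤ_2 = {x ∈ ℚ_2 : v_2(x) ≥ 0} and ℤ_2^× = {x ∈ ℤ_2 : v_2(x) = 0}. Here v_2(41) = v_2(num) − v_2(den) = 0; compare against these criteria.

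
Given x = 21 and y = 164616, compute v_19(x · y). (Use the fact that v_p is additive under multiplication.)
v_19(3456936) = 3

v_p(x) = 0 (factor: 21 = 19^0 · 21); v_p(y) = 3 (factor: 164616 = 19^3 · 24). Additivity: v_p(xy) = v_p(x) + v_p(y) = 0 + 3 = 3. (Direct check: xy = 3456936 = 19^3 · (504).)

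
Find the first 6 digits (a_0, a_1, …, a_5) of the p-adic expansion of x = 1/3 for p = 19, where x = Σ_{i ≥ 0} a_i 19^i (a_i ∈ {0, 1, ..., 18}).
(a_0, …, a_5) = (13, 12, 12, 12, 12, 12)

v_19(1/3) = 0 (numerator and denominator both coprime to 19), so x ∈ ℤ_19^×. Compute digits iteratively via a_i = x_i mod 19, x_{i+1} = (x_i − a_i)/19, with x_0 = x:
  x_0 = 1/3;  a_0 = 13;  x_1 = (x_0 − 13)/19 = -2/3
  x_1 = -2/3;  a_1 = 12;  x_2 = (x_1 − 12)/19 = -2/3
  x_2 = -2/3;  a_2 = 12;  x_3 = (x_2 − 12)/19 = -2/3
  x_3 = -2/3;  a_3 = 12;  x_4 = (x_3 − 12)/19 = -2/3
  x_4 = -2/3;  a_4 = 12;  x_5 = (x_4 − 12)/19 = -2/3
  x_5 = -2/3;  a_5 = 12;  x_6 = (x_5 − 12)/19 = -2/3
Digits: (13, 12, 12, 12, 12, 12).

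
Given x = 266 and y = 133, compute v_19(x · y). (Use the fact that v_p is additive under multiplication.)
v_19(35378) = 2

v_p(x) = 1 (factor: 266 = 19^1 · 14); v_p(y) = 1 (factor: 133 = 19^1 · 7). Additivity: v_p(xy) = v_p(x) + v_p(y) = 1 + 1 = 2. (Direct check: xy = 35378 = 19^2 · (98).)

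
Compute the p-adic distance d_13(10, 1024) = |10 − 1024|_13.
d_13(10, 1024) = 1/169

Step 1 — x − y = 10 − 1024 = -1014. Step 2 — v_13(-1014) = 2 (factor: -1014 = −(13^2 · 6); the sign does not affect v_p). Step 3 — |x − y|_13 = 13^{-2} = 1/169.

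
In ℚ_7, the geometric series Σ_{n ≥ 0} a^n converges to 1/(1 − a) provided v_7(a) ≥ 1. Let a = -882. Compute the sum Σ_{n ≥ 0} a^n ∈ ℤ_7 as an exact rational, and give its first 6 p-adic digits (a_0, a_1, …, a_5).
Σ a^n = 1/(1 − a) = 1/883;  first 6 digits = (1, 0, 3, 4, 1, 4)

v_7(a) = 2 ≥ 1, so the series converges in ℤ_7 to 1/(1 − a) = 1/(1 − (-882)) = 1/883. Expand this rational in ℤ_7: compute digits iteratively via d_i = x_i mod 7, x_{i+1} = (x_i − d_i)/7. The first 6 digits are (1, 0, 3, 4, 1, 4).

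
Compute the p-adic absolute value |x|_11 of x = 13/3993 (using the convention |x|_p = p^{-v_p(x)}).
|13/3993|_11 = 1331

Step 1 — compute v_11(x) by factoring powers of 11 out of the numerator and denominator: v_11(13/3993) = -3. Step 2 — apply |x|_p = p^{-v_p(x)} = 11^{3} = 1331.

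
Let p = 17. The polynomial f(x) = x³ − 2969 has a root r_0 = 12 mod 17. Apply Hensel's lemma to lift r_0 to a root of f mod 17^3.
r_2 = 4194 (mod 4913)

Hensel: r_{i+1} = r_i − f(r_i)/f′(r_i) mod 17^{i+2}, where f′(x) = 3x². Iterate:
  r_0 = 12 (mod 17)
  r_1 = 148 (mod 289)
  r_2 = 4194 (mod 4913)
Final: r = 4194 with f(r) ≡ 0 mod 17^3.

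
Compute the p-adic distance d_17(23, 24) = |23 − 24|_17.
d_17(23, 24) = 1

Step 1 — x − y = 23 − 24 = -1. Step 2 — v_17(-1) = 0 (factor: -1 = −(17^0 · 1); the sign does not affect v_p). Step 3 — |x − y|_17 = 17^{0} = 1.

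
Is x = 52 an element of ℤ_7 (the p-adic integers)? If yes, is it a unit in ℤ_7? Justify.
x ∈ ℤ_7^× (unit); v_7(x) = 0

ℤ_7 = {x ∈ ℚ_7 : v_7(x) ≥ 0} and ℤ_7^× = {x ∈ ℤ_7 : v_7(x) = 0}. Here v_7(52) = v_7(num) − v_7(den) = 0; compare against these criteria.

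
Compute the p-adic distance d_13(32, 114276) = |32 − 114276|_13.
d_13(32, 114276) = 1/28561

Step 1 — x − y = 32 − 114276 = -114244. Step 2 — v_13(-114244) = 4 (factor: -114244 = −(13^4 · 4); the sign does not affect v_p). Step 3 — |x − y|_13 = 13^{-4} = 1/28561.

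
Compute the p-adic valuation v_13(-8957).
v_13(-8957) = 2

v_13(n) is the largest exponent k such that 13^k divides n. Factor out: -8957 = -13^2 · 53. (Sign doesn't affect v_p.) So v_13(-8957) = 2.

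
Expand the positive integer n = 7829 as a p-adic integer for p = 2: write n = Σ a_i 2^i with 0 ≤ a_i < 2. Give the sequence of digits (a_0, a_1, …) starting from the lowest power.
(a_0, a_1, …) = (1, 0, 1, 0, 1, 0, 0, 1, 0, 1, 1, 1, 1)

Repeated division by 2 gives the digits low-to-high: 7829 = 1 + 1·2^2 + 1·2^4 + 1·2^7 + 1·2^9 + 1·2^10 + 1·2^11 + 1·2^12. Digit sequence: (1, 0, 1, 0, 1, 0, 0, 1, 0, 1, 1, 1, 1).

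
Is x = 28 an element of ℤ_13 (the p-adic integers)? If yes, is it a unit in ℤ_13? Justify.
x ∈ ℤ_13^× (unit); v_13(x) = 0

ℤ_13 = {x ∈ ℚ_13 : v_13(x) ≥ 0} and ℤ_13^× = {x ∈ ℤ_13 : v_13(x) = 0}. Here v_13(28) = v_13(num) − v_13(den) = 0; compare against these criteria.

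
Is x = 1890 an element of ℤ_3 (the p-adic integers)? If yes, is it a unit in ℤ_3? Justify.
x ∈ ℤ_3 but not a unit; v_3(x) = 3 > 0

ℤ_3 = {x ∈ ℚ_3 : v_3(x) ≥ 0} and ℤ_3^× = {x ∈ ℤ_3 : v_3(x) = 0}. Here v_3(1890) = v_3(num) − v_3(den) = 3; compare against these criteria.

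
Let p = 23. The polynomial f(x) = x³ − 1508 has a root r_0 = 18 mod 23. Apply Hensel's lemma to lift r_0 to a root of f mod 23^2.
r_1 = 179 (mod 529)

Hensel: r_{i+1} = r_i − f(r_i)/f′(r_i) mod 23^{i+2}, where f′(x) = 3x². Iterate:
  r_0 = 18 (mod 23)
  r_1 = 179 (mod 529)
Final: r = 179 with f(r) ≡ 0 mod 23^2.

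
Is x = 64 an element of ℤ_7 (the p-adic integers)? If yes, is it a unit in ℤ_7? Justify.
x ∈ ℤ_7^× (unit); v_7(x) = 0

ℤ_7 = {x ∈ ℚ_7 : v_7(x) ≥ 0} and ℤ_7^× = {x ∈ ℤ_7 : v_7(x) = 0}. Here v_7(64) = v_7(num) − v_7(den) = 0; compare against these criteria.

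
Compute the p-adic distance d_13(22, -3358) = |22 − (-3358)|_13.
d_13(22, -3358) = 1/169

Step 1 — x − y = 22 − (-3358) = 3380. Step 2 — v_13(3380) = 2 (factor: 3380 = (13^2 · 20); the sign does not affect v_p). Step 3 — |x − y|_13 = 13^{-2} = 1/169.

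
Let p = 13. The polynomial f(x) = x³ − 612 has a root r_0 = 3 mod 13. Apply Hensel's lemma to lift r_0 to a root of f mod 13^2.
r_1 = 81 (mod 169)

Hensel: r_{i+1} = r_i − f(r_i)/f′(r_i) mod 13^{i+2}, where f′(x) = 3x². Iterate:
  r_0 = 3 (mod 13)
  r_1 = 81 (mod 169)
Final: r = 81 with f(r) ≡ 0 mod 13^2.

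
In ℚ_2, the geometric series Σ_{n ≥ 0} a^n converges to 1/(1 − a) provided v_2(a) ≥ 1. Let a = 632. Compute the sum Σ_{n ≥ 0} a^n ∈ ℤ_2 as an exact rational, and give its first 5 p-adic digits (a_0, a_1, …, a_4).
Σ a^n = 1/(1 − a) = -1/631;  first 5 digits = (1, 0, 0, 1, 1)

v_2(a) = 3 ≥ 1, so the series converges in ℤ_2 to 1/(1 − a) = 1/(1 − 632) = -1/631. Expand this rational in ℤ_2: compute digits iteratively via d_i = x_i mod 2, x_{i+1} = (x_i − d_i)/2. The first 5 digits are (1, 0, 0, 1, 1).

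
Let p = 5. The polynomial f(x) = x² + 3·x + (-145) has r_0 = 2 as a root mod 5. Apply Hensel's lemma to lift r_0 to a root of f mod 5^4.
r_3 = 232 (mod 625)

Hensel: r_{i+1} = r_i − f(r_i)·(f′(r_i))^{-1} mod 5^{i+2}, f′(x) = 2x + 3. Iterate:
  r_0 = 2 (mod 5)
  r_1 = 7 (mod 25)
  r_2 = 107 (mod 125)
  r_3 = 232 (mod 625)
Final: r = 232 satisfies f(r) ≡ 0 mod 5^4.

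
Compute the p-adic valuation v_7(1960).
v_7(1960) = 2

v_7(n) is the largest exponent k such that 7^k divides n. Factor out: 1960 = 7^2 · 40. (Sign doesn't affect v_p.) So v_7(1960) = 2.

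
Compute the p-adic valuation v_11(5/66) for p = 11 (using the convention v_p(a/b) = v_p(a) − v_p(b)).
v_11(5/66) = -1

Factor powers of 11 from the numerator and denominator of the reduced fraction: 5 = 11^0 · 5 and 66 = 11^1 · 6. Apply v_p(a/b) = v_p(a) − v_p(b): v_11(5/66) = 0 − 1 = -1.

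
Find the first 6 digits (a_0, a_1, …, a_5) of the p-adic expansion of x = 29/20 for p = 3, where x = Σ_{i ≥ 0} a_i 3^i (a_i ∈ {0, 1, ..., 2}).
(a_0, …, a_5) = (1, 0, 2, 1, 2, 2)

v_3(29/20) = 0 (numerator and denominator both coprime to 3), so x ∈ ℤ_3^×. Compute digits iteratively via a_i = x_i mod 3, x_{i+1} = (x_i − a_i)/3, with x_0 = x:
  x_0 = 29/20;  a_0 = 1;  x_1 = (x_0 − 1)/3 = 3/20
  x_1 = 3/20;  a_1 = 0;  x_2 = (x_1 − 0)/3 = 1/20
  x_2 = 1/20;  a_2 = 2;  x_3 = (x_2 − 2)/3 = -13/20
  x_3 = -13/20;  a_3 = 1;  x_4 = (x_3 − 1)/3 = -11/20
  x_4 = -11/20;  a_4 = 2;  x_5 = (x_4 − 2)/3 = -17/20
  x_5 = -17/20;  a_5 = 2;  x_6 = (x_5 − 2)/3 = -19/20
Digits: (1, 0, 2, 1, 2, 2).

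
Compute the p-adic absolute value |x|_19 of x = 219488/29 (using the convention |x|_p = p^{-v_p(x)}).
|219488/29|_19 = 1/6859

Step 1 — compute v_19(x) by factoring powers of 19 out of the numerator and denominator: v_19(219488/29) = 3. Step 2 — apply |x|_p = p^{-v_p(x)} = 19^{-3} = 1/6859.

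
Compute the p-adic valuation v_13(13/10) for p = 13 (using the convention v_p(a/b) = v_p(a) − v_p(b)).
v_13(13/10) = 1

Factor powers of 13 from the numerator and denominator of the reduced fraction: 13 = 13^1 · 1 and 10 = 13^0 · 10. Apply v_p(a/b) = v_p(a) − v_p(b): v_13(13/10) = 1 − 0 = 1.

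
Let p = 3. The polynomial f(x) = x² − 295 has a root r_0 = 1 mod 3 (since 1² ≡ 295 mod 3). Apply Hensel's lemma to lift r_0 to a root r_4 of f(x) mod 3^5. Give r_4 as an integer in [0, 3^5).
r_4 = 211 (mod 243)

Hensel's recurrence: r_{i+1} = r_i − f(r_i)·(f′(r_i))^{-1} mod 3^{i+2}, with f′(x) = 2x. Iterate:
  r_0 = 1 (mod 3)
  r_1 = 4 (mod 9)
  r_2 = 22 (mod 27)
  r_3 = 49 (mod 81)
  r_4 = 211 (mod 243)
Final: r_4 = 211, and one checks f(r_4) ≡ 0 mod 3^5.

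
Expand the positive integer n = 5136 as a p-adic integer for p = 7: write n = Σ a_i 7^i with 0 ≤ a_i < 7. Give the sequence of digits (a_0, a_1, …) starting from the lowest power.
(a_0, a_1, …) = (5, 5, 6, 0, 2)

Repeated division by 7 gives the digits low-to-high: 5136 = 5 + 5·7^1 + 6·7^2 + 2·7^4. Digit sequence: (5, 5, 6, 0, 2).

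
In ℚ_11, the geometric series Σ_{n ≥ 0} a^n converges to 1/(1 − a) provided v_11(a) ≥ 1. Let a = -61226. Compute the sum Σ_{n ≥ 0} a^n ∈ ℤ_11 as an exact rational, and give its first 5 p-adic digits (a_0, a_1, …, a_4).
Σ a^n = 1/(1 − a) = 1/61227;  first 5 digits = (1, 0, 0, 9, 6)

v_11(a) = 3 ≥ 1, so the series converges in ℤ_11 to 1/(1 − a) = 1/(1 − (-61226)) = 1/61227. Expand this rational in ℤ_11: compute digits iteratively via d_i = x_i mod 11, x_{i+1} = (x_i − d_i)/11. The first 5 digits are (1, 0, 0, 9, 6).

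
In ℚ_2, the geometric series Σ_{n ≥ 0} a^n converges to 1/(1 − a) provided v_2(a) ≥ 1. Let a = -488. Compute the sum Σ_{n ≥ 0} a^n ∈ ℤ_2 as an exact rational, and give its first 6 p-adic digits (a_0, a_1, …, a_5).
Σ a^n = 1/(1 − a) = 1/489;  first 6 digits = (1, 0, 0, 1, 1, 0)

v_2(a) = 3 ≥ 1, so the series converges in ℤ_2 to 1/(1 − a) = 1/(1 − (-488)) = 1/489. Expand this rational in ℤ_2: compute digits iteratively via d_i = x_i mod 2, x_{i+1} = (x_i − d_i)/2. The first 6 digits are (1, 0, 0, 1, 1, 0).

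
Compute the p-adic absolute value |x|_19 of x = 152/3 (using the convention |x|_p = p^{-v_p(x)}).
|152/3|_19 = 1/19

Step 1 — compute v_19(x) by factoring powers of 19 out of the numerator and denominator: v_19(152/3) = 1. Step 2 — apply |x|_p = p^{-v_p(x)} = 19^{-1} = 1/19.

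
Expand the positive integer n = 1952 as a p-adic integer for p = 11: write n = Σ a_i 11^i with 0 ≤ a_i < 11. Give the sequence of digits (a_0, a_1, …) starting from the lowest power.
(a_0, a_1, …) = (5, 1, 5, 1)

Repeated division by 11 gives the digits low-to-high: 1952 = 5 + 1·11^1 + 5·11^2 + 1·11^3. Digit sequence: (5, 1, 5, 1).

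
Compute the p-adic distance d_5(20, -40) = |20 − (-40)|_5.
d_5(20, -40) = 1/5

Step 1 — x − y = 20 − (-40) = 60. Step 2 — v_5(60) = 1 (factor: 60 = (5^1 · 12); the sign does not affect v_p). Step 3 — |x − y|_5 = 5^{-1} = 1/5.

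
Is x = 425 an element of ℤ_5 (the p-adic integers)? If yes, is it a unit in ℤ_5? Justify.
x ∈ ℤ_5 but not a unit; v_5(x) = 2 > 0

ℤ_5 = {x ∈ ℚ_5 : v_5(x) ≥ 0} and ℤ_5^× = {x ∈ ℤ_5 : v_5(x) = 0}. Here v_5(425) = v_5(num) − v_5(den) = 2; compare against these criteria.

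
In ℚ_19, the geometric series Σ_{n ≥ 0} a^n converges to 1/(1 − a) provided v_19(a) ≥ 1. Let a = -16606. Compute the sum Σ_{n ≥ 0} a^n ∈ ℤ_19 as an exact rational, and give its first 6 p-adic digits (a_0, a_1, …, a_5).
Σ a^n = 1/(1 − a) = 1/16607;  first 6 digits = (1, 0, 11, 16, 6, 16)

v_19(a) = 2 ≥ 1, so the series converges in ℤ_19 to 1/(1 − a) = 1/(1 − (-16606)) = 1/16607. Expand this rational in ℤ_19: compute digits iteratively via d_i = x_i mod 19, x_{i+1} = (x_i − d_i)/19. The first 6 digits are (1, 0, 11, 16, 6, 16).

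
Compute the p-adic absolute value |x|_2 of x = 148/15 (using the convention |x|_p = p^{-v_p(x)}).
|148/15|_2 = 1/4

Step 1 — compute v_2(x) by factoring powers of 2 out of the numerator and denominator: v_2(148/15) = 2. Step 2 — apply |x|_p = p^{-v_p(x)} = 2^{-2} = 1/4.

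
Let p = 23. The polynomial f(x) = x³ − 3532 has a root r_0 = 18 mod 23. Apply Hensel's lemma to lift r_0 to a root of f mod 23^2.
r_1 = 340 (mod 529)

Hensel: r_{i+1} = r_i − f(r_i)/f′(r_i) mod 23^{i+2}, where f′(x) = 3x². Iterate:
  r_0 = 18 (mod 23)
  r_1 = 340 (mod 529)
Final: r = 340 with f(r) ≡ 0 mod 23^2.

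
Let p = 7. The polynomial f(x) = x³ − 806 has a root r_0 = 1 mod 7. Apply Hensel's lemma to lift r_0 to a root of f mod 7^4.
r_3 = 1135 (mod 2401)

Hensel: r_{i+1} = r_i − f(r_i)/f′(r_i) mod 7^{i+2}, where f′(x) = 3x². Iterate:
  r_0 = 1 (mod 7)
  r_1 = 8 (mod 49)
  r_2 = 106 (mod 343)
  r_3 = 1135 (mod 2401)
Final: r = 1135 with f(r) ≡ 0 mod 7^4.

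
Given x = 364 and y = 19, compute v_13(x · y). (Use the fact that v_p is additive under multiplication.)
v_13(6916) = 1

v_p(x) = 1 (factor: 364 = 13^1 · 28); v_p(y) = 0 (factor: 19 = 13^0 · 19). Additivity: v_p(xy) = v_p(x) + v_p(y) = 1 + 0 = 1. (Direct check: xy = 6916 = 13^1 · (532).)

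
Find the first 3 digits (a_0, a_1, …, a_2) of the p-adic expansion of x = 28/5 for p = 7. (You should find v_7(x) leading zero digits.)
(a_0, …, a_2) = (0, 5, 5)

v_7(28/5) = 1, so a_0 = ... = a_0 = 0. Factor out: x = 7^1 · u with u = 4/5 a unit in ℤ_7. Expand u iteratively via a_{v+i} = u_i mod 7, u_{i+1} = (u_i − a_{v+i})/7:
  u_0 = 4/5;  a_1 = 5;  u_1 = (u_0 − 5)/7 = -3/5
  u_1 = -3/5;  a_2 = 5;  u_2 = (u_1 − 5)/7 = -4/5
Digits: (0, 5, 5).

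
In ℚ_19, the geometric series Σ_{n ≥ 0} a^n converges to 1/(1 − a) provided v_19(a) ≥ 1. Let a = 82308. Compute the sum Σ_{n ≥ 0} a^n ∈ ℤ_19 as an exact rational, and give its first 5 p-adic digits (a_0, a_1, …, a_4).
Σ a^n = 1/(1 − a) = -1/82307;  first 5 digits = (1, 0, 0, 12, 0)

v_19(a) = 3 ≥ 1, so the series converges in ℤ_19 to 1/(1 − a) = 1/(1 − 82308) = -1/82307. Expand this rational in ℤ_19: compute digits iteratively via d_i = x_i mod 19, x_{i+1} = (x_i − d_i)/19. The first 5 digits are (1, 0, 0, 12, 0).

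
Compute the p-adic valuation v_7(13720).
v_7(13720) = 3

v_7(n) is the largest exponent k such that 7^k divides n. Factor out: 13720 = 7^3 · 40. (Sign doesn't affect v_p.) So v_7(13720) = 3.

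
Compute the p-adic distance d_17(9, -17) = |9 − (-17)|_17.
d_17(9, -17) = 1

Step 1 — x − y = 9 − (-17) = 26. Step 2 — v_17(26) = 0 (factor: 26 = (17^0 · 26); the sign does not affect v_p). Step 3 — |x − y|_17 = 17^{0} = 1.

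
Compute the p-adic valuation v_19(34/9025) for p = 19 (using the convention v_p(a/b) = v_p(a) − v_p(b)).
v_19(34/9025) = -2

Factor powers of 19 from the numerator and denominator of the reduced fraction: 34 = 19^0 · 34 and 9025 = 19^2 · 25. Apply v_p(a/b) = v_p(a) − v_p(b): v_19(34/9025) = 0 − 2 = -2.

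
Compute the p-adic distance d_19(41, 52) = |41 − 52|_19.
d_19(41, 52) = 1

Step 1 — x − y = 41 − 52 = -11. Step 2 — v_19(-11) = 0 (factor: -11 = −(19^0 · 11); the sign does not affect v_p). Step 3 — |x − y|_19 = 19^{0} = 1.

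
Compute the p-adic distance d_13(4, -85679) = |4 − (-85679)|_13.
d_13(4, -85679) = 1/28561

Step 1 — x − y = 4 − (-85679) = 85683. Step 2 — v_13(85683) = 4 (factor: 85683 = (13^4 · 3); the sign does not affect v_p). Step 3 — |x − y|_13 = 13^{-4} = 1/28561.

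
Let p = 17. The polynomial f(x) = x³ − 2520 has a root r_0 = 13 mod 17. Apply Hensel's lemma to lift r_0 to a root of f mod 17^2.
r_1 = 98 (mod 289)

Hensel: r_{i+1} = r_i − f(r_i)/f′(r_i) mod 17^{i+2}, where f′(x) = 3x². Iterate:
  r_0 = 13 (mod 17)
  r_1 = 98 (mod 289)
Final: r = 98 with f(r) ≡ 0 mod 17^2.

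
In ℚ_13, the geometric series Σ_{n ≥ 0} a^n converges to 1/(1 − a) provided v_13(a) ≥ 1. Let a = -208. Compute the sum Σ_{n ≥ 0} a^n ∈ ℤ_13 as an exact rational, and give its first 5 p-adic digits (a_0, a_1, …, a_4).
Σ a^n = 1/(1 − a) = 1/209;  first 5 digits = (1, 10, 7, 5, 1)

v_13(a) = 1 ≥ 1, so the series converges in ℤ_13 to 1/(1 − a) = 1/(1 − (-208)) = 1/209. Expand this rational in ℤ_13: compute digits iteratively via d_i = x_i mod 13, x_{i+1} = (x_i − d_i)/13. The first 5 digits are (1, 10, 7, 5, 1).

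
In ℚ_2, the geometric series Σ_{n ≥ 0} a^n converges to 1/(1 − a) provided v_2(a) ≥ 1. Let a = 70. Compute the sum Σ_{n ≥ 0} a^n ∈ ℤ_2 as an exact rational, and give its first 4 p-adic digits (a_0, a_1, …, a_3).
Σ a^n = 1/(1 − a) = -1/69;  first 4 digits = (1, 1, 0, 0)

v_2(a) = 1 ≥ 1, so the series converges in ℤ_2 to 1/(1 − a) = 1/(1 − 70) = -1/69. Expand this rational in ℤ_2: compute digits iteratively via d_i = x_i mod 2, x_{i+1} = (x_i − d_i)/2. The first 4 digits are (1, 1, 0, 0).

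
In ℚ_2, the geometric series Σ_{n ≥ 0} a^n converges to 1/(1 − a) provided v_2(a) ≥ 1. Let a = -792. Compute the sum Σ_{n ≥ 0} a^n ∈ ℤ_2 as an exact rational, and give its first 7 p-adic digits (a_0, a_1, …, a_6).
Σ a^n = 1/(1 − a) = 1/793;  first 7 digits = (1, 0, 0, 1, 0, 1, 0)

v_2(a) = 3 ≥ 1, so the series converges in ℤ_2 to 1/(1 − a) = 1/(1 − (-792)) = 1/793. Expand this rational in ℤ_2: compute digits iteratively via d_i = x_i mod 2, x_{i+1} = (x_i − d_i)/2. The first 7 digits are (1, 0, 0, 1, 0, 1, 0).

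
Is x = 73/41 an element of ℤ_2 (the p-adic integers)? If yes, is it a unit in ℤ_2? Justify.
x ∈ ℤ_2^× (unit); v_2(x) = 0

ℤ_2 = {x ∈ ℚ_2 : v_2(x) ≥ 0} and ℤ_2^× = {x ∈ ℤ_2 : v_2(x) = 0}. Here v_2(73/41) = v_2(num) − v_2(den) = 0; compare against these criteria.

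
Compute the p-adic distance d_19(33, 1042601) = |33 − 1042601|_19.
d_19(33, 1042601) = 1/130321

Step 1 — x − y = 33 − 1042601 = -1042568. Step 2 — v_19(-1042568) = 4 (factor: -1042568 = −(19^4 · 8); the sign does not affect v_p). Step 3 — |x − y|_19 = 19^{-4} = 1/130321.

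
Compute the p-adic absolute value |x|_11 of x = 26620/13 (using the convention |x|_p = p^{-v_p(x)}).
|26620/13|_11 = 1/1331

Step 1 — compute v_11(x) by factoring powers of 11 out of the numerator and denominator: v_11(26620/13) = 3. Step 2 — apply |x|_p = p^{-v_p(x)} = 11^{-3} = 1/1331.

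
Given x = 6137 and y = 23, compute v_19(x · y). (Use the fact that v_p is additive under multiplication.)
v_19(141151) = 2

v_p(x) = 2 (factor: 6137 = 19^2 · 17); v_p(y) = 0 (factor: 23 = 19^0 · 23). Additivity: v_p(xy) = v_p(x) + v_p(y) = 2 + 0 = 2. (Direct check: xy = 141151 = 19^2 · (391).)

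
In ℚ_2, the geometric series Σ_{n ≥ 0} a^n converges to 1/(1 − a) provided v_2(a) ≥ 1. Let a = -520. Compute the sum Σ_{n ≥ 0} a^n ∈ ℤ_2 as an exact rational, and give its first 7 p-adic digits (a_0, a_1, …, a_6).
Σ a^n = 1/(1 − a) = 1/521;  first 7 digits = (1, 0, 0, 1, 1, 1, 0)

v_2(a) = 3 ≥ 1, so the series converges in ℤ_2 to 1/(1 − a) = 1/(1 − (-520)) = 1/521. Expand this rational in ℤ_2: compute digits iteratively via d_i = x_i mod 2, x_{i+1} = (x_i − d_i)/2. The first 7 digits are (1, 0, 0, 1, 1, 1, 0).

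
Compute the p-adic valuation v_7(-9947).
v_7(-9947) = 3

v_7(n) is the largest exponent k such that 7^k divides n. Factor out: -9947 = -7^3 · 29. (Sign doesn't affect v_p.) So v_7(-9947) = 3.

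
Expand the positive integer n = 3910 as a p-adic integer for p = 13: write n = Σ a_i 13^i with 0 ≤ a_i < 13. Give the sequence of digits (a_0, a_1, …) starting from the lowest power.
(a_0, a_1, …) = (10, 1, 10, 1)

Repeated division by 13 gives the digits low-to-high: 3910 = 10 + 1·13^1 + 10·13^2 + 1·13^3. Digit sequence: (10, 1, 10, 1).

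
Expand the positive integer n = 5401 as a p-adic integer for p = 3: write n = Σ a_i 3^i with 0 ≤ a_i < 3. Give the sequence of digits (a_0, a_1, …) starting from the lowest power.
(a_0, a_1, …) = (1, 0, 0, 2, 0, 1, 1, 2)

Repeated division by 3 gives the digits low-to-high: 5401 = 1 + 2·3^3 + 1·3^5 + 1·3^6 + 2·3^7. Digit sequence: (1, 0, 0, 2, 0, 1, 1, 2).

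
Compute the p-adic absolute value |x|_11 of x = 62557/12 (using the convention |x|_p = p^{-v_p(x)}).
|62557/12|_11 = 1/1331

Step 1 — compute v_11(x) by factoring powers of 11 out of the numerator and denominator: v_11(62557/12) = 3. Step 2 — apply |x|_p = p^{-v_p(x)} = 11^{-3} = 1/1331.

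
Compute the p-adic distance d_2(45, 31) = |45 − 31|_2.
d_2(45, 31) = 1/2

Step 1 — x − y = 45 − 31 = 14. Step 2 — v_2(14) = 1 (factor: 14 = (2^1 · 7); the sign does not affect v_p). Step 3 — |x − y|_2 = 2^{-1} = 1/2.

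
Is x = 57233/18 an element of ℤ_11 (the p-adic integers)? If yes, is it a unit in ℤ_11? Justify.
x ∈ ℤ_11 but not a unit; v_11(x) = 3 > 0

ℤ_11 = {x ∈ ℚ_11 : v_11(x) ≥ 0} and ℤ_11^× = {x ∈ ℤ_11 : v_11(x) = 0}. Here v_11(57233/18) = v_11(num) − v_11(den) = 3; compare against these criteria.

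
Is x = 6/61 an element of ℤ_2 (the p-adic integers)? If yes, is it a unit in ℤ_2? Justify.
x ∈ ℤ_2 but not a unit; v_2(x) = 1 > 0

ℤ_2 = {x ∈ ℚ_2 : v_2(x) ≥ 0} and ℤ_2^× = {x ∈ ℤ_2 : v_2(x) = 0}. Here v_2(6/61) = v_2(num) − v_2(den) = 1; compare against these criteria.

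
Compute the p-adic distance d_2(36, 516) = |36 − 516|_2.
d_2(36, 516) = 1/32

Step 1 — x − y = 36 − 516 = -480. Step 2 — v_2(-480) = 5 (factor: -480 = −(2^5 · 15); the sign does not affect v_p). Step 3 — |x − y|_2 = 2^{-5} = 1/32.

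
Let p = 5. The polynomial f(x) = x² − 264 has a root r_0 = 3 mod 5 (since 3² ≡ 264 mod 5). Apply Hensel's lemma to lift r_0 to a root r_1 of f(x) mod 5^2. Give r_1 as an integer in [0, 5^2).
r_1 = 8 (mod 25)

Hensel's recurrence: r_{i+1} = r_i − f(r_i)·(f′(r_i))^{-1} mod 5^{i+2}, with f′(x) = 2x. Iterate:
  r_0 = 3 (mod 5)
  r_1 = 8 (mod 25)
Final: r_1 = 8, and one checks f(r_1) ≡ 0 mod 5^2.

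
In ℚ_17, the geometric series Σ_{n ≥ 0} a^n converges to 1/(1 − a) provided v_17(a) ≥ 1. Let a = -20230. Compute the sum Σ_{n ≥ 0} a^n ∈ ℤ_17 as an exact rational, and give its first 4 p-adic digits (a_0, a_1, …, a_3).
Σ a^n = 1/(1 − a) = 1/20231;  first 4 digits = (1, 0, 15, 12)

v_17(a) = 2 ≥ 1, so the series converges in ℤ_17 to 1/(1 − a) = 1/(1 − (-20230)) = 1/20231. Expand this rational in ℤ_17: compute digits iteratively via d_i = x_i mod 17, x_{i+1} = (x_i − d_i)/17. The first 4 digits are (1, 0, 15, 12).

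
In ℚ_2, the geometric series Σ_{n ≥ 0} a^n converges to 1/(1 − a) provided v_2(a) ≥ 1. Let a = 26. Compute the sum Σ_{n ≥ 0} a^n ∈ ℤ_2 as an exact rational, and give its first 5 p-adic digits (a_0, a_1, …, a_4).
Σ a^n = 1/(1 − a) = -1/25;  first 5 digits = (1, 1, 1, 0, 1)

v_2(a) = 1 ≥ 1, so the series converges in ℤ_2 to 1/(1 − a) = 1/(1 − 26) = -1/25. Expand this rational in ℤ_2: compute digits iteratively via d_i = x_i mod 2, x_{i+1} = (x_i − d_i)/2. The first 5 digits are (1, 1, 1, 0, 1).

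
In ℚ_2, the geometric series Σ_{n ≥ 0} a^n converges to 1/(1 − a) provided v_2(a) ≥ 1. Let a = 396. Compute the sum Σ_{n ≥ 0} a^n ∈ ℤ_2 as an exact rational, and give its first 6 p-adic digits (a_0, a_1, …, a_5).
Σ a^n = 1/(1 − a) = -1/395;  first 6 digits = (1, 0, 1, 1, 1, 0)

v_2(a) = 2 ≥ 1, so the series converges in ℤ_2 to 1/(1 − a) = 1/(1 − 396) = -1/395. Expand this rational in ℤ_2: compute digits iteratively via d_i = x_i mod 2, x_{i+1} = (x_i − d_i)/2. The first 6 digits are (1, 0, 1, 1, 1, 0).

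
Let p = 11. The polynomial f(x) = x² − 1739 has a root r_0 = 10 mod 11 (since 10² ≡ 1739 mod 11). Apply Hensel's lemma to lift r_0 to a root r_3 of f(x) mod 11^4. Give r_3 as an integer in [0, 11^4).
r_3 = 12682 (mod 14641)

Hensel's recurrence: r_{i+1} = r_i − f(r_i)·(f′(r_i))^{-1} mod 11^{i+2}, with f′(x) = 2x. Iterate:
  r_0 = 10 (mod 11)
  r_1 = 98 (mod 121)
  r_2 = 703 (mod 1331)
  r_3 = 12682 (mod 14641)
Final: r_3 = 12682, and one checks f(r_3) ≡ 0 mod 11^4.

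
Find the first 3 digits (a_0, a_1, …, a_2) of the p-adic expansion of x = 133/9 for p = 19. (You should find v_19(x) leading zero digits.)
(a_0, …, a_2) = (0, 5, 4)

v_19(133/9) = 1, so a_0 = ... = a_0 = 0. Factor out: x = 19^1 · u with u = 7/9 a unit in ℤ_19. Expand u iteratively via a_{v+i} = u_i mod 19, u_{i+1} = (u_i − a_{v+i})/19:
  u_0 = 7/9;  a_1 = 5;  u_1 = (u_0 − 5)/19 = -2/9
  u_1 = -2/9;  a_2 = 4;  u_2 = (u_1 − 4)/19 = -2/9
Digits: (0, 5, 4).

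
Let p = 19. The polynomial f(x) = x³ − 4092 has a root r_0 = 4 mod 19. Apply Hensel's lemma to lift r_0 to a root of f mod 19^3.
r_2 = 840 (mod 6859)

Hensel: r_{i+1} = r_i − f(r_i)/f′(r_i) mod 19^{i+2}, where f′(x) = 3x². Iterate:
  r_0 = 4 (mod 19)
  r_1 = 118 (mod 361)
  r_2 = 840 (mod 6859)
Final: r = 840 with f(r) ≡ 0 mod 19^3.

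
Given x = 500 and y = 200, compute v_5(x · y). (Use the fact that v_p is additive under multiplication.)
v_5(100000) = 5

v_p(x) = 3 (factor: 500 = 5^3 · 4); v_p(y) = 2 (factor: 200 = 5^2 · 8). Additivity: v_p(xy) = v_p(x) + v_p(y) = 3 + 2 = 5. (Direct check: xy = 100000 = 5^5 · (32).)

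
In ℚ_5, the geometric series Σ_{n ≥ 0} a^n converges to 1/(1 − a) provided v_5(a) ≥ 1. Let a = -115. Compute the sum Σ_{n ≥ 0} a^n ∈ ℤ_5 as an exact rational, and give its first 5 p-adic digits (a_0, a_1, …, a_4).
Σ a^n = 1/(1 − a) = 1/116;  first 5 digits = (1, 2, 4, 2, 3)

v_5(a) = 1 ≥ 1, so the series converges in ℤ_5 to 1/(1 − a) = 1/(1 − (-115)) = 1/116. Expand this rational in ℤ_5: compute digits iteratively via d_i = x_i mod 5, x_{i+1} = (x_i − d_i)/5. The first 5 digits are (1, 2, 4, 2, 3).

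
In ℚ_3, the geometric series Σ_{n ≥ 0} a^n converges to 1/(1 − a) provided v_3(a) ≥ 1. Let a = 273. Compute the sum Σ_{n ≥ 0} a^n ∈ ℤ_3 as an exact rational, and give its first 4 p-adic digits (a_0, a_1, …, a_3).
Σ a^n = 1/(1 − a) = -1/272;  first 4 digits = (1, 1, 1, 2)

v_3(a) = 1 ≥ 1, so the series converges in ℤ_3 to 1/(1 − a) = 1/(1 − 273) = -1/272. Expand this rational in ℤ_3: compute digits iteratively via d_i = x_i mod 3, x_{i+1} = (x_i − d_i)/3. The first 4 digits are (1, 1, 1, 2).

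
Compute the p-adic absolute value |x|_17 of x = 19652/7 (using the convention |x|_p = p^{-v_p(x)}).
|19652/7|_17 = 1/4913

Step 1 — compute v_17(x) by factoring powers of 17 out of the numerator and denominator: v_17(19652/7) = 3. Step 2 — apply |x|_p = p^{-v_p(x)} = 17^{-3} = 1/4913.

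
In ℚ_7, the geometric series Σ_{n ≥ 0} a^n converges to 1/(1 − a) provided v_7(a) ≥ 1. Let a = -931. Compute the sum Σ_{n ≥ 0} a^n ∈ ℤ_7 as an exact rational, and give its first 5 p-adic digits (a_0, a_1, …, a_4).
Σ a^n = 1/(1 − a) = 1/932;  first 5 digits = (1, 0, 2, 4, 3)

v_7(a) = 2 ≥ 1, so the series converges in ℤ_7 to 1/(1 − a) = 1/(1 − (-931)) = 1/932. Expand this rational in ℤ_7: compute digits iteratively via d_i = x_i mod 7, x_{i+1} = (x_i − d_i)/7. The first 5 digits are (1, 0, 2, 4, 3).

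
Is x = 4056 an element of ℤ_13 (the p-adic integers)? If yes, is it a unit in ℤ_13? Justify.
x ∈ ℤ_13 but not a unit; v_13(x) = 2 > 0

ℤ_13 = {x ∈ ℚ_13 : v_13(x) ≥ 0} and ℤ_13^× = {x ∈ ℤ_13 : v_13(x) = 0}. Here v_13(4056) = v_13(num) − v_13(den) = 2; compare against these criteria.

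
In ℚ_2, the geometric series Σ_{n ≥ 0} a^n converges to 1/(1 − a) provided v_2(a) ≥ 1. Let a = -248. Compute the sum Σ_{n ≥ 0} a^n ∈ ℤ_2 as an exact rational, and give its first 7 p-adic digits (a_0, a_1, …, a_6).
Σ a^n = 1/(1 − a) = 1/249;  first 7 digits = (1, 0, 0, 1, 0, 0, 1)

v_2(a) = 3 ≥ 1, so the series converges in ℤ_2 to 1/(1 − a) = 1/(1 − (-248)) = 1/249. Expand this rational in ℤ_2: compute digits iteratively via d_i = x_i mod 2, x_{i+1} = (x_i − d_i)/2. The first 7 digits are (1, 0, 0, 1, 0, 0, 1).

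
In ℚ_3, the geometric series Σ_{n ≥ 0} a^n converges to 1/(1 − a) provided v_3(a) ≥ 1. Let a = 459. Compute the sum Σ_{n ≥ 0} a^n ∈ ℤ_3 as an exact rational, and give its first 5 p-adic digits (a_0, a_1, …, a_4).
Σ a^n = 1/(1 − a) = -1/458;  first 5 digits = (1, 0, 0, 2, 2)

v_3(a) = 3 ≥ 1, so the series converges in ℤ_3 to 1/(1 − a) = 1/(1 − 459) = -1/458. Expand this rational in ℤ_3: compute digits iteratively via d_i = x_i mod 3, x_{i+1} = (x_i − d_i)/3. The first 5 digits are (1, 0, 0, 2, 2).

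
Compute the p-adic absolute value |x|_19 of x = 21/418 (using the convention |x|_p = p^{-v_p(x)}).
|21/418|_19 = 19

Step 1 — compute v_19(x) by factoring powers of 19 out of the numerator and denominator: v_19(21/418) = -1. Step 2 — apply |x|_p = p^{-v_p(x)} = 19^{1} = 19.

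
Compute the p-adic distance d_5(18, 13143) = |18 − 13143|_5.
d_5(18, 13143) = 1/625

Step 1 — x − y = 18 − 13143 = -13125. Step 2 — v_5(-13125) = 4 (factor: -13125 = −(5^4 · 21); the sign does not affect v_p). Step 3 — |x − y|_5 = 5^{-4} = 1/625.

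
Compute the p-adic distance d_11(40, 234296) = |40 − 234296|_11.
d_11(40, 234296) = 1/14641

Step 1 — x − y = 40 − 234296 = -234256. Step 2 — v_11(-234256) = 4 (factor: -234256 = −(11^4 · 16); the sign does not affect v_p). Step 3 — |x − y|_11 = 11^{-4} = 1/14641.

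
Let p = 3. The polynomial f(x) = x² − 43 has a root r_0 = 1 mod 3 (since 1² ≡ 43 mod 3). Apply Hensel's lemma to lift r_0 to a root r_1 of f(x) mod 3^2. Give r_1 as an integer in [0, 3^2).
r_1 = 4 (mod 9)

Hensel's recurrence: r_{i+1} = r_i − f(r_i)·(f′(r_i))^{-1} mod 3^{i+2}, with f′(x) = 2x. Iterate:
  r_0 = 1 (mod 3)
  r_1 = 4 (mod 9)
Final: r_1 = 4, and one checks f(r_1) ≡ 0 mod 3^2.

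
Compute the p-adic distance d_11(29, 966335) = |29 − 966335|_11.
d_11(29, 966335) = 1/161051

Step 1 — x − y = 29 − 966335 = -966306. Step 2 — v_11(-966306) = 5 (factor: -966306 = −(11^5 · 6); the sign does not affect v_p). Step 3 — |x − y|_11 = 11^{-5} = 1/161051.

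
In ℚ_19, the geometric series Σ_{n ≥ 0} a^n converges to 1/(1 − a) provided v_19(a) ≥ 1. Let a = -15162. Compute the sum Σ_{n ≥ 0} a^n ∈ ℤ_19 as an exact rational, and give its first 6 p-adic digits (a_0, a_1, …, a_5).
Σ a^n = 1/(1 − a) = 1/15163;  first 6 digits = (1, 0, 15, 16, 15, 16)

v_19(a) = 2 ≥ 1, so the series converges in ℤ_19 to 1/(1 − a) = 1/(1 − (-15162)) = 1/15163. Expand this rational in ℤ_19: compute digits iteratively via d_i = x_i mod 19, x_{i+1} = (x_i − d_i)/19. The first 6 digits are (1, 0, 15, 16, 15, 16).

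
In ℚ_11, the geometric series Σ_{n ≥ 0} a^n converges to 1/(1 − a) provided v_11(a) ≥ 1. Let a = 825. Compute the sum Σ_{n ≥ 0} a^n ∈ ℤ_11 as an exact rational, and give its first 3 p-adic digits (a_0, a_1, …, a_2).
Σ a^n = 1/(1 − a) = -1/824;  first 3 digits = (1, 9, 10)

v_11(a) = 1 ≥ 1, so the series converges in ℤ_11 to 1/(1 − a) = 1/(1 − 825) = -1/824. Expand this rational in ℤ_11: compute digits iteratively via d_i = x_i mod 11, x_{i+1} = (x_i − d_i)/11. The first 3 digits are (1, 9, 10).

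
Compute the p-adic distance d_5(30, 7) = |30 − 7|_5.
d_5(30, 7) = 1

Step 1 — x − y = 30 − 7 = 23. Step 2 — v_5(23) = 0 (factor: 23 = (5^0 · 23); the sign does not affect v_p). Step 3 — |x − y|_5 = 5^{0} = 1.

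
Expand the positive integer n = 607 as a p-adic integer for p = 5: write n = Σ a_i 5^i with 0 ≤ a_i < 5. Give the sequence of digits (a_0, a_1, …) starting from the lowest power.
(a_0, a_1, …) = (2, 1, 4, 4)

Repeated division by 5 gives the digits low-to-high: 607 = 2 + 1·5^1 + 4·5^2 + 4·5^3. Digit sequence: (2, 1, 4, 4).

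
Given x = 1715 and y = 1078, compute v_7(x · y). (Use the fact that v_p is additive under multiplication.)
v_7(1848770) = 5

v_p(x) = 3 (factor: 1715 = 7^3 · 5); v_p(y) = 2 (factor: 1078 = 7^2 · 22). Additivity: v_p(xy) = v_p(x) + v_p(y) = 3 + 2 = 5. (Direct check: xy = 1848770 = 7^5 · (110).)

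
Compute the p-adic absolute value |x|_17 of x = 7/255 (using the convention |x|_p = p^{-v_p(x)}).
|7/255|_17 = 17

Step 1 — compute v_17(x) by factoring powers of 17 out of the numerator and denominator: v_17(7/255) = -1. Step 2 — apply |x|_p = p^{-v_p(x)} = 17^{1} = 17.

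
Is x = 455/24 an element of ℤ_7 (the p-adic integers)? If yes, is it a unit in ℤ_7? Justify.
x ∈ ℤ_7 but not a unit; v_7(x) = 1 > 0

ℤ_7 = {x ∈ ℚ_7 : v_7(x) ≥ 0} and ℤ_7^× = {x ∈ ℤ_7 : v_7(x) = 0}. Here v_7(455/24) = v_7(num) − v_7(den) = 1; compare against these criteria.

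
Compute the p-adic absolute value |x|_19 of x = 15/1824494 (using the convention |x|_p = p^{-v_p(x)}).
|15/1824494|_19 = 130321

Step 1 — compute v_19(x) by factoring powers of 19 out of the numerator and denominator: v_19(15/1824494) = -4. Step 2 — apply |x|_p = p^{-v_p(x)} = 19^{4} = 130321.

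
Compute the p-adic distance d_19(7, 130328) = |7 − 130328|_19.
d_19(7, 130328) = 1/130321

Step 1 — x − y = 7 − 130328 = -130321. Step 2 — v_19(-130321) = 4 (factor: -130321 = −(19^4 · 1); the sign does not affect v_p). Step 3 — |x − y|_19 = 19^{-4} = 1/130321.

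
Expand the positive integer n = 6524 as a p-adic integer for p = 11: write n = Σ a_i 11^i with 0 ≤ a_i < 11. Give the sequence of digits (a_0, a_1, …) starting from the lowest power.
(a_0, a_1, …) = (1, 10, 9, 4)

Repeated division by 11 gives the digits low-to-high: 6524 = 1 + 10·11^1 + 9·11^2 + 4·11^3. Digit sequence: (1, 10, 9, 4).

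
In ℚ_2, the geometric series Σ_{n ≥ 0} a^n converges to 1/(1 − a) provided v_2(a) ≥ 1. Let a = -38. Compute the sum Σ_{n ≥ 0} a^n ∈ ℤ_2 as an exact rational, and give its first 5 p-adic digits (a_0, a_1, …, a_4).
Σ a^n = 1/(1 − a) = 1/39;  first 5 digits = (1, 1, 1, 0, 1)

v_2(a) = 1 ≥ 1, so the series converges in ℤ_2 to 1/(1 − a) = 1/(1 − (-38)) = 1/39. Expand this rational in ℤ_2: compute digits iteratively via d_i = x_i mod 2, x_{i+1} = (x_i − d_i)/2. The first 5 digits are (1, 1, 1, 0, 1).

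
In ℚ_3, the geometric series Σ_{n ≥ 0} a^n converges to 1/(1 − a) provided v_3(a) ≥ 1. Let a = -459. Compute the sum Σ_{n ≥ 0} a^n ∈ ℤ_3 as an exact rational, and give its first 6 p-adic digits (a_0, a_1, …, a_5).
Σ a^n = 1/(1 − a) = 1/460;  first 6 digits = (1, 0, 0, 1, 0, 1)

v_3(a) = 3 ≥ 1, so the series converges in ℤ_3 to 1/(1 − a) = 1/(1 − (-459)) = 1/460. Expand this rational in ℤ_3: compute digits iteratively via d_i = x_i mod 3, x_{i+1} = (x_i − d_i)/3. The first 6 digits are (1, 0, 0, 1, 0, 1).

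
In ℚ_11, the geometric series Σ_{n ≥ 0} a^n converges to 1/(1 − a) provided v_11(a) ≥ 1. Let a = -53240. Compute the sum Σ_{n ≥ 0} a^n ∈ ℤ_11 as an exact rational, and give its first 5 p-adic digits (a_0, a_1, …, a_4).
Σ a^n = 1/(1 − a) = 1/53241;  first 5 digits = (1, 0, 0, 4, 7)

v_11(a) = 3 ≥ 1, so the series converges in ℤ_11 to 1/(1 − a) = 1/(1 − (-53240)) = 1/53241. Expand this rational in ℤ_11: compute digits iteratively via d_i = x_i mod 11, x_{i+1} = (x_i − d_i)/11. The first 5 digits are (1, 0, 0, 4, 7).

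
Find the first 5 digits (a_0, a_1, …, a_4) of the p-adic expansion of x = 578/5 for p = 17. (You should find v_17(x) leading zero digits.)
(a_0, …, a_4) = (0, 0, 14, 6, 3)

v_17(578/5) = 2, so a_0 = ... = a_1 = 0. Factor out: x = 17^2 · u with u = 2/5 a unit in ℤ_17. Expand u iteratively via a_{v+i} = u_i mod 17, u_{i+1} = (u_i − a_{v+i})/17:
  u_0 = 2/5;  a_2 = 14;  u_1 = (u_0 − 14)/17 = -4/5
  u_1 = -4/5;  a_3 = 6;  u_2 = (u_1 − 6)/17 = -2/5
  u_2 = -2/5;  a_4 = 3;  u_3 = (u_2 − 3)/17 = -1/5
Digits: (0, 0, 14, 6, 3).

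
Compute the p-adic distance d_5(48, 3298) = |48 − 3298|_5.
d_5(48, 3298) = 1/125

Step 1 — x − y = 48 − 3298 = -3250. Step 2 — v_5(-3250) = 3 (factor: -3250 = −(5^3 · 26); the sign does not affect v_p). Step 3 — |x − y|_5 = 5^{-3} = 1/125.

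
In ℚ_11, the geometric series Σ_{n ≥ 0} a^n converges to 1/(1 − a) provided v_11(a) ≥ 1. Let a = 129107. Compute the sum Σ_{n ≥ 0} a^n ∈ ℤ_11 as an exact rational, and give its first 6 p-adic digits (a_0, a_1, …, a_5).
Σ a^n = 1/(1 − a) = -1/129106;  first 6 digits = (1, 0, 0, 9, 8, 0)

v_11(a) = 3 ≥ 1, so the series converges in ℤ_11 to 1/(1 − a) = 1/(1 − 129107) = -1/129106. Expand this rational in ℤ_11: compute digits iteratively via d_i = x_i mod 11, x_{i+1} = (x_i − d_i)/11. The first 6 digits are (1, 0, 0, 9, 8, 0).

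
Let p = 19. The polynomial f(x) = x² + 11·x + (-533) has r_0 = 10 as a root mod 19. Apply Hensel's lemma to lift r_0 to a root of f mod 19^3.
r_2 = 3677 (mod 6859)

Hensel: r_{i+1} = r_i − f(r_i)·(f′(r_i))^{-1} mod 19^{i+2}, f′(x) = 2x + 11. Iterate:
  r_0 = 10 (mod 19)
  r_1 = 67 (mod 361)
  r_2 = 3677 (mod 6859)
Final: r = 3677 satisfies f(r) ≡ 0 mod 19^3.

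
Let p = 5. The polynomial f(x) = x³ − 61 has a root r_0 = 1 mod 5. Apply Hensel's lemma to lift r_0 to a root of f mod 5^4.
r_3 = 246 (mod 625)

Hensel: r_{i+1} = r_i − f(r_i)/f′(r_i) mod 5^{i+2}, where f′(x) = 3x². Iterate:
  r_0 = 1 (mod 5)
  r_1 = 21 (mod 25)
  r_2 = 121 (mod 125)
  r_3 = 246 (mod 625)
Final: r = 246 with f(r) ≡ 0 mod 5^4.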